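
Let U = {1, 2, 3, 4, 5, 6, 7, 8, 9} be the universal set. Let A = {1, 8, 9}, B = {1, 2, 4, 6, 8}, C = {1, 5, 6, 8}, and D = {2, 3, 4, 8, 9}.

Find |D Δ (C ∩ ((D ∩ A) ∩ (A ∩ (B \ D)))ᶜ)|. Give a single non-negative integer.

D ∩ A = {8, 9}
B \ D = {1, 6}
A ∩ (B \ D) = {1}
(D ∩ A) ∩ (A ∩ (B \ D)) = {}
((D ∩ A) ∩ (A ∩ (B \ D)))ᶜ = {1, 2, 3, 4, 5, 6, 7, 8, 9}
C ∩ ((D ∩ A) ∩ (A ∩ (B \ D)))ᶜ = {1, 5, 6, 8}
D Δ (C ∩ ((D ∩ A) ∩ (A ∩ (B \ D)))ᶜ) = {1, 2, 3, 4, 5, 6, 9}
|D Δ (C ∩ ((D ∩ A) ∩ (A ∩ (B \ D)))ᶜ)| = 7

7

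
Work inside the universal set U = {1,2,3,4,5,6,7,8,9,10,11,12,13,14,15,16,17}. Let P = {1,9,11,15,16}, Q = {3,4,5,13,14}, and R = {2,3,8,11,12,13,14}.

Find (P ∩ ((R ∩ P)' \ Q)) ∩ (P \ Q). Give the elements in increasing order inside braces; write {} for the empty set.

R ∩ P = {11}
(R ∩ P)' = {1,2,3,4,5,6,7,8,9,10,12,13,14,15,16,17}
(R ∩ P)' \ Q = {1,2,6,7,8,9,10,12,15,16,17}
P ∩ ((R ∩ P)' \ Q) = {1,9,15,16}
P \ Q = {1,9,11,15,16}
(P ∩ ((R ∩ P)' \ Q)) ∩ (P \ Q) = {1,9,15,16}

{1,9,15,16}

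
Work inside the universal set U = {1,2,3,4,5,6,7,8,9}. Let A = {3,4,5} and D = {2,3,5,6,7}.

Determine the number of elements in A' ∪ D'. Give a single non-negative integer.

A' = {1,2,6,7,8,9}
D' = {1,4,8,9}
A' ∪ D' = {1,2,4,6,7,8,9}
|A' ∪ D'| = 7

7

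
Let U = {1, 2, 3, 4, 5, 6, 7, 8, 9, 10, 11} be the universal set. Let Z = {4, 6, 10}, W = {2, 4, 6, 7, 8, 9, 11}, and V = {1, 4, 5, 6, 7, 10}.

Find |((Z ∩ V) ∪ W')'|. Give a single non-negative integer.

Z ∩ V = {4, 6, 10}
W' = {1, 3, 5, 10}
(Z ∩ V) ∪ W' = {1, 3, 4, 5, 6, 10}
((Z ∩ V) ∪ W')' = {2, 7, 8, 9, 11}
|((Z ∩ V) ∪ W')'| = 5

5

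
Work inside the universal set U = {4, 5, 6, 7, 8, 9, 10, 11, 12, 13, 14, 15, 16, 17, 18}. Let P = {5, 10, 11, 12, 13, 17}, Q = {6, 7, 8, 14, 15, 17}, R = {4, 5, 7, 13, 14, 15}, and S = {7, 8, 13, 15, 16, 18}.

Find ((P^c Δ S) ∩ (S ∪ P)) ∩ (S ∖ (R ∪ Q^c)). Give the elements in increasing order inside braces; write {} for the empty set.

{}

P^c = {4, 6, 7, 8, 9, 14, 15, 16, 18}
P^c Δ S = {4, 6, 9, 13, 14}
S ∪ P = {5, 7, 8, 10, 11, 12, 13, 15, 16, 17, 18}
(P^c Δ S) ∩ (S ∪ P) = {13}
Q^c = {4, 5, 9, 10, 11, 12, 13, 16, 18}
R ∪ Q^c = {4, 5, 7, 9, 10, 11, 12, 13, 14, 15, 16, 18}
S ∖ (R ∪ Q^c) = {8}
((P^c Δ S) ∩ (S ∪ P)) ∩ (S ∖ (R ∪ Q^c)) = {}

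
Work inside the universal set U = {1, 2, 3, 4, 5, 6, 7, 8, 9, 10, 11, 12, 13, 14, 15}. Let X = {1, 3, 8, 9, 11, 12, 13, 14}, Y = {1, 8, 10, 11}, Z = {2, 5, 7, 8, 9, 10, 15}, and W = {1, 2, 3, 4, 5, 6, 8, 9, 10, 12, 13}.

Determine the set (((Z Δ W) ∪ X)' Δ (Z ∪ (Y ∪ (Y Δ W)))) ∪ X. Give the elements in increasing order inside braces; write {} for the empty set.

Z Δ W = {1, 3, 4, 6, 7, 12, 13, 15}
(Z Δ W) ∪ X = {1, 3, 4, 6, 7, 8, 9, 11, 12, 13, 14, 15}
((Z Δ W) ∪ X)' = {2, 5, 10}
Y Δ W = {2, 3, 4, 5, 6, 9, 11, 12, 13}
Y ∪ (Y Δ W) = {1, 2, 3, 4, 5, 6, 8, 9, 10, 11, 12, 13}
Z ∪ (Y ∪ (Y Δ W)) = {1, 2, 3, 4, 5, 6, 7, 8, 9, 10, 11, 12, 13, 15}
((Z Δ W) ∪ X)' Δ (Z ∪ (Y ∪ (Y Δ W))) = {1, 3, 4, 6, 7, 8, 9, 11, 12, 13, 15}
(((Z Δ W) ∪ X)' Δ (Z ∪ (Y ∪ (Y Δ W)))) ∪ X = {1, 3, 4, 6, 7, 8, 9, 11, 12, 13, 14, 15}

{1, 3, 4, 6, 7, 8, 9, 11, 12, 13, 14, 15}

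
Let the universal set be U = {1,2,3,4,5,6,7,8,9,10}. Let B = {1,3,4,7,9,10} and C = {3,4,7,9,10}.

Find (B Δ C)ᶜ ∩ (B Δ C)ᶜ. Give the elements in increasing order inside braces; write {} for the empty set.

{2,3,4,5,6,7,8,9,10}

B Δ C = {1}
(B Δ C)ᶜ = {2,3,4,5,6,7,8,9,10}
(B Δ C)ᶜ ∩ (B Δ C)ᶜ = {2,3,4,5,6,7,8,9,10}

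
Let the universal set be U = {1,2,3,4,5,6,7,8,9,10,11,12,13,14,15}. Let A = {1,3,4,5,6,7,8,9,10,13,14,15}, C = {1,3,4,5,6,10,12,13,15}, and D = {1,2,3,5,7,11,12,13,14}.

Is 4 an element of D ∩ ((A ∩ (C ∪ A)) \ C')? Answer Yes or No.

4 ∈ C and 4 ∈ A, so 4 ∈ C ∪ A
4 ∈ A and 4 ∈ (C ∪ A), so 4 ∈ A ∩ (C ∪ A)
4 ∈ C, so 4 ∉ C'
4 ∈ (A ∩ (C ∪ A)) and 4 ∉ C', so 4 ∈ (A ∩ (C ∪ A)) \ C'
4 ∉ D and 4 ∈ ((A ∩ (C ∪ A)) \ C'), so 4 ∉ D ∩ ((A ∩ (C ∪ A)) \ C')

No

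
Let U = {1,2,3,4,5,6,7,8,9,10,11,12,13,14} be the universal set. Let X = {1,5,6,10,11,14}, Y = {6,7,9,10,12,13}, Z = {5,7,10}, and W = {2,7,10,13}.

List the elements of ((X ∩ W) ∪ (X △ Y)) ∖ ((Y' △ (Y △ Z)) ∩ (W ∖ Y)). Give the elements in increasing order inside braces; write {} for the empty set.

{1,5,7,9,10,11,12,13,14}

X ∩ W = {10}
X △ Y = {1,5,7,9,11,12,13,14}
(X ∩ W) ∪ (X △ Y) = {1,5,7,9,10,11,12,13,14}
Y' = {1,2,3,4,5,8,11,14}
Y △ Z = {5,6,9,12,13}
Y' △ (Y △ Z) = {1,2,3,4,6,8,9,11,12,13,14}
W ∖ Y = {2}
(Y' △ (Y △ Z)) ∩ (W ∖ Y) = {2}
((X ∩ W) ∪ (X △ Y)) ∖ ((Y' △ (Y △ Z)) ∩ (W ∖ Y)) = {1,5,7,9,10,11,12,13,14}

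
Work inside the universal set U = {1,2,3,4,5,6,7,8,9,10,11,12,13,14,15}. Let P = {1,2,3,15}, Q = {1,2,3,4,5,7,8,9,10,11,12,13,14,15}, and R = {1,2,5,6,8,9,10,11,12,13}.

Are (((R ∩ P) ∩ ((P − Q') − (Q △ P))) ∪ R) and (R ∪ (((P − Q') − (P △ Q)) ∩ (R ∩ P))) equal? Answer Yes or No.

R ∩ P = {1,2}
Q' = {6}
P − Q' = {1,2,3,15}
Q △ P = {4,5,7,8,9,10,11,12,13,14}
(P − Q') − (Q △ P) = {1,2,3,15}
(R ∩ P) ∩ ((P − Q') − (Q △ P)) = {1,2}
((R ∩ P) ∩ ((P − Q') − (Q △ P))) ∪ R = {1,2,5,6,8,9,10,11,12,13}
P △ Q = {4,5,7,8,9,10,11,12,13,14}
(P − Q') − (P △ Q) = {1,2,3,15}
((P − Q') − (P △ Q)) ∩ (R ∩ P) = {1,2}
R ∪ (((P − Q') − (P △ Q)) ∩ (R ∩ P)) = {1,2,5,6,8,9,10,11,12,13}
Both equal {1,2,5,6,8,9,10,11,12,13}, so ((R ∩ P) ∩ ((P − Q') − (Q △ P))) ∪ R = R ∪ (((P − Q') − (P △ Q)) ∩ (R ∩ P)).

Yes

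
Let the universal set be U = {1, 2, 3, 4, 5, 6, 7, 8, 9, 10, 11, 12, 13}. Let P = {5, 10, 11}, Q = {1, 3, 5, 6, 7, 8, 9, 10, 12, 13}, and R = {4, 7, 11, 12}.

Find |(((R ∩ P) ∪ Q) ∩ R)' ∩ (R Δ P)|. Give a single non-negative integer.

R ∩ P = {11}
(R ∩ P) ∪ Q = {1, 3, 5, 6, 7, 8, 9, 10, 11, 12, 13}
((R ∩ P) ∪ Q) ∩ R = {7, 11, 12}
(((R ∩ P) ∪ Q) ∩ R)' = {1, 2, 3, 4, 5, 6, 8, 9, 10, 13}
R Δ P = {4, 5, 7, 10, 12}
(((R ∩ P) ∪ Q) ∩ R)' ∩ (R Δ P) = {4, 5, 10}
|(((R ∩ P) ∪ Q) ∩ R)' ∩ (R Δ P)| = 3

3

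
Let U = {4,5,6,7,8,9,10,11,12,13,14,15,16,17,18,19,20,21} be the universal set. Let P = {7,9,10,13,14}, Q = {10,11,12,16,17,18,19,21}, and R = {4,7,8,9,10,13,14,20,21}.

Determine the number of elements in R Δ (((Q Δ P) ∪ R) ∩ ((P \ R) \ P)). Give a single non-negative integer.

Q Δ P = {7,9,11,12,13,14,16,17,18,19,21}
(Q Δ P) ∪ R = {4,7,8,9,10,11,12,13,14,16,17,18,19,20,21}
P \ R = {}
(P \ R) \ P = {}
((Q Δ P) ∪ R) ∩ ((P \ R) \ P) = {}
R Δ (((Q Δ P) ∪ R) ∩ ((P \ R) \ P)) = {4,7,8,9,10,13,14,20,21}
|R Δ (((Q Δ P) ∪ R) ∩ ((P \ R) \ P))| = 9

9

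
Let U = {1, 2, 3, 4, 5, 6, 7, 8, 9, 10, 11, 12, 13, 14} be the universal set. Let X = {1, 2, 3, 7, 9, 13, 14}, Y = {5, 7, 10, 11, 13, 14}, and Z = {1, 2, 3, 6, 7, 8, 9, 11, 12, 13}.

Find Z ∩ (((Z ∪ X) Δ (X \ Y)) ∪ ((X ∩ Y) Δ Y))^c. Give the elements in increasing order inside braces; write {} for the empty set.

Z ∪ X = {1, 2, 3, 6, 7, 8, 9, 11, 12, 13, 14}
X \ Y = {1, 2, 3, 9}
(Z ∪ X) Δ (X \ Y) = {6, 7, 8, 11, 12, 13, 14}
X ∩ Y = {7, 13, 14}
(X ∩ Y) Δ Y = {5, 10, 11}
((Z ∪ X) Δ (X \ Y)) ∪ ((X ∩ Y) Δ Y) = {5, 6, 7, 8, 10, 11, 12, 13, 14}
(((Z ∪ X) Δ (X \ Y)) ∪ ((X ∩ Y) Δ Y))^c = {1, 2, 3, 4, 9}
Z ∩ (((Z ∪ X) Δ (X \ Y)) ∪ ((X ∩ Y) Δ Y))^c = {1, 2, 3, 9}

{1, 2, 3, 9}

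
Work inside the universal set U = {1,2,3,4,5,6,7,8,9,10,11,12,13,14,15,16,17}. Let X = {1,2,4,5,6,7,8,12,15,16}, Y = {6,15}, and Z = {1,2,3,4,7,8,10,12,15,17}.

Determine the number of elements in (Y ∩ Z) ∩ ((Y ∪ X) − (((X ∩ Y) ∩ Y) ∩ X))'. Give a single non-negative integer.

Y ∩ Z = {15}
Y ∪ X = {1,2,4,5,6,7,8,12,15,16}
X ∩ Y = {6,15}
(X ∩ Y) ∩ Y = {6,15}
((X ∩ Y) ∩ Y) ∩ X = {6,15}
(Y ∪ X) − (((X ∩ Y) ∩ Y) ∩ X) = {1,2,4,5,7,8,12,16}
((Y ∪ X) − (((X ∩ Y) ∩ Y) ∩ X))' = {3,6,9,10,11,13,14,15,17}
(Y ∩ Z) ∩ ((Y ∪ X) − (((X ∩ Y) ∩ Y) ∩ X))' = {15}
|(Y ∩ Z) ∩ ((Y ∪ X) − (((X ∩ Y) ∩ Y) ∩ X))'| = 1

1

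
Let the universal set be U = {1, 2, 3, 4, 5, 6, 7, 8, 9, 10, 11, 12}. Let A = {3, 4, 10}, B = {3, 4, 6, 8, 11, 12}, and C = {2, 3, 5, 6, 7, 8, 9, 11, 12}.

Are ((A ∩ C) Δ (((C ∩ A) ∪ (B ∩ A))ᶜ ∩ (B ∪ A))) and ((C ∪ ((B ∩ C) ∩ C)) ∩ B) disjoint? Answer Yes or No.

No

A ∩ C = {3}
C ∩ A = {3}
B ∩ A = {3, 4}
(C ∩ A) ∪ (B ∩ A) = {3, 4}
((C ∩ A) ∪ (B ∩ A))ᶜ = {1, 2, 5, 6, 7, 8, 9, 10, 11, 12}
B ∪ A = {3, 4, 6, 8, 10, 11, 12}
((C ∩ A) ∪ (B ∩ A))ᶜ ∩ (B ∪ A) = {6, 8, 10, 11, 12}
(A ∩ C) Δ (((C ∩ A) ∪ (B ∩ A))ᶜ ∩ (B ∪ A)) = {3, 6, 8, 10, 11, 12}
B ∩ C = {3, 6, 8, 11, 12}
(B ∩ C) ∩ C = {3, 6, 8, 11, 12}
C ∪ ((B ∩ C) ∩ C) = {2, 3, 5, 6, 7, 8, 9, 11, 12}
(C ∪ ((B ∩ C) ∩ C)) ∩ B = {3, 6, 8, 11, 12}
3 lies in both, so they are not disjoint.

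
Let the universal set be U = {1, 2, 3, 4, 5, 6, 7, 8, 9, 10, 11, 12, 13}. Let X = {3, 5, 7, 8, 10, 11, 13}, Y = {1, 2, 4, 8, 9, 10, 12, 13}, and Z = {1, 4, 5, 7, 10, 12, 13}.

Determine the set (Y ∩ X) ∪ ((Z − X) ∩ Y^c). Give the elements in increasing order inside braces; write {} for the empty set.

Y ∩ X = {8, 10, 13}
Z − X = {1, 4, 12}
Y^c = {3, 5, 6, 7, 11}
(Z − X) ∩ Y^c = {}
(Y ∩ X) ∪ ((Z − X) ∩ Y^c) = {8, 10, 13}

{8, 10, 13}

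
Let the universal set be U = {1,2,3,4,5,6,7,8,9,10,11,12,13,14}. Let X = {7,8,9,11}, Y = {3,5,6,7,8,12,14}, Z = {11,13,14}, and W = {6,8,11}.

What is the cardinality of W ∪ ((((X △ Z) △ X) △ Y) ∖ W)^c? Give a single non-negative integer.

9

X △ Z = {7,8,9,13,14}
(X △ Z) △ X = {11,13,14}
((X △ Z) △ X) △ Y = {3,5,6,7,8,11,12,13}
(((X △ Z) △ X) △ Y) ∖ W = {3,5,7,12,13}
((((X △ Z) △ X) △ Y) ∖ W)^c = {1,2,4,6,8,9,10,11,14}
W ∪ ((((X △ Z) △ X) △ Y) ∖ W)^c = {1,2,4,6,8,9,10,11,14}
|W ∪ ((((X △ Z) △ X) △ Y) ∖ W)^c| = 9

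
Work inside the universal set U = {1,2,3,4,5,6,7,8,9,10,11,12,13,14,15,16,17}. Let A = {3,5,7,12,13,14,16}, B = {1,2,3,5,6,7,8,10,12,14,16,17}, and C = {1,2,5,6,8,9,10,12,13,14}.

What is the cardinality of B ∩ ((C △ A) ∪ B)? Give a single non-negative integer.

12

C △ A = {1,2,3,6,7,8,9,10,16}
(C △ A) ∪ B = {1,2,3,5,6,7,8,9,10,12,14,16,17}
B ∩ ((C △ A) ∪ B) = {1,2,3,5,6,7,8,10,12,14,16,17}
|B ∩ ((C △ A) ∪ B)| = 12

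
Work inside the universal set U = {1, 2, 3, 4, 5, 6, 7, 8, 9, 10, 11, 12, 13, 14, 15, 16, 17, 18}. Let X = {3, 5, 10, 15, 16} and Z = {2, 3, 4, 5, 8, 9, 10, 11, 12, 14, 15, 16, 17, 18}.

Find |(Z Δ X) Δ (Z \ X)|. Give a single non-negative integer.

Z Δ X = {2, 4, 8, 9, 11, 12, 14, 17, 18}
Z \ X = {2, 4, 8, 9, 11, 12, 14, 17, 18}
(Z Δ X) Δ (Z \ X) = {}
|(Z Δ X) Δ (Z \ X)| = 0

0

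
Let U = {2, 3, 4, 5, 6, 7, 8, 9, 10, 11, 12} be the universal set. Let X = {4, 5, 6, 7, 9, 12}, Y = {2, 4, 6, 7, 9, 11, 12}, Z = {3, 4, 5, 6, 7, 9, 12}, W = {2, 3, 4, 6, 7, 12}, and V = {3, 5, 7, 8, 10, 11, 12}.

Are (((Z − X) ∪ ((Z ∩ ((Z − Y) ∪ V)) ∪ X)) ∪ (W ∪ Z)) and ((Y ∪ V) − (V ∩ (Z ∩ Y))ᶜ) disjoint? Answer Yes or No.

No

Z − X = {3}
Z − Y = {3, 5}
(Z − Y) ∪ V = {3, 5, 7, 8, 10, 11, 12}
Z ∩ ((Z − Y) ∪ V) = {3, 5, 7, 12}
(Z ∩ ((Z − Y) ∪ V)) ∪ X = {3, 4, 5, 6, 7, 9, 12}
(Z − X) ∪ ((Z ∩ ((Z − Y) ∪ V)) ∪ X) = {3, 4, 5, 6, 7, 9, 12}
W ∪ Z = {2, 3, 4, 5, 6, 7, 9, 12}
((Z − X) ∪ ((Z ∩ ((Z − Y) ∪ V)) ∪ X)) ∪ (W ∪ Z) = {2, 3, 4, 5, 6, 7, 9, 12}
Y ∪ V = {2, 3, 4, 5, 6, 7, 8, 9, 10, 11, 12}
Z ∩ Y = {4, 6, 7, 9, 12}
V ∩ (Z ∩ Y) = {7, 12}
(V ∩ (Z ∩ Y))ᶜ = {2, 3, 4, 5, 6, 8, 9, 10, 11}
(Y ∪ V) − (V ∩ (Z ∩ Y))ᶜ = {7, 12}
7 lies in both, so they are not disjoint.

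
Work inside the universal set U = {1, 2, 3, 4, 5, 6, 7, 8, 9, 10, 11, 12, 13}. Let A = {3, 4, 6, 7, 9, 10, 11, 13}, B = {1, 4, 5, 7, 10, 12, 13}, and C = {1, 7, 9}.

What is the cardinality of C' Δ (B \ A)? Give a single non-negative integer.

C' = {2, 3, 4, 5, 6, 8, 10, 11, 12, 13}
B \ A = {1, 5, 12}
C' Δ (B \ A) = {1, 2, 3, 4, 6, 8, 10, 11, 13}
|C' Δ (B \ A)| = 9

9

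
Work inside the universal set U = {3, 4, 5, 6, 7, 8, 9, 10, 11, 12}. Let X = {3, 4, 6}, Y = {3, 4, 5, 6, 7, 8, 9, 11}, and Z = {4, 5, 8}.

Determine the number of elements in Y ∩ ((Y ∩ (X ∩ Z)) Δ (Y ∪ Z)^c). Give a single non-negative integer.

X ∩ Z = {4}
Y ∩ (X ∩ Z) = {4}
Y ∪ Z = {3, 4, 5, 6, 7, 8, 9, 11}
(Y ∪ Z)^c = {10, 12}
(Y ∩ (X ∩ Z)) Δ (Y ∪ Z)^c = {4, 10, 12}
Y ∩ ((Y ∩ (X ∩ Z)) Δ (Y ∪ Z)^c) = {4}
|Y ∩ ((Y ∩ (X ∩ Z)) Δ (Y ∪ Z)^c)| = 1

1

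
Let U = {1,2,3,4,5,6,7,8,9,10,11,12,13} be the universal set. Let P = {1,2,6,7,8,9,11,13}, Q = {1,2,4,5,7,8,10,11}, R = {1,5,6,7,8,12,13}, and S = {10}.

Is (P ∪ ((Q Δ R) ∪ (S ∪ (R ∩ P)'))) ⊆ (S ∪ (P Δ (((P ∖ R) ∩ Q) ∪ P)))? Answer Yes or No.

No

Q Δ R = {2,4,6,10,11,12,13}
R ∩ P = {1,6,7,8,13}
(R ∩ P)' = {2,3,4,5,9,10,11,12}
S ∪ (R ∩ P)' = {2,3,4,5,9,10,11,12}
(Q Δ R) ∪ (S ∪ (R ∩ P)') = {2,3,4,5,6,9,10,11,12,13}
P ∪ ((Q Δ R) ∪ (S ∪ (R ∩ P)')) = {1,2,3,4,5,6,7,8,9,10,11,12,13}
P ∖ R = {2,9,11}
(P ∖ R) ∩ Q = {2,11}
((P ∖ R) ∩ Q) ∪ P = {1,2,6,7,8,9,11,13}
P Δ (((P ∖ R) ∩ Q) ∪ P) = {}
S ∪ (P Δ (((P ∖ R) ∩ Q) ∪ P)) = {10}
1 ∈ P ∪ ((Q Δ R) ∪ (S ∪ (R ∩ P)')) but 1 ∉ S ∪ (P Δ (((P ∖ R) ∩ Q) ∪ P)), so the inclusion fails.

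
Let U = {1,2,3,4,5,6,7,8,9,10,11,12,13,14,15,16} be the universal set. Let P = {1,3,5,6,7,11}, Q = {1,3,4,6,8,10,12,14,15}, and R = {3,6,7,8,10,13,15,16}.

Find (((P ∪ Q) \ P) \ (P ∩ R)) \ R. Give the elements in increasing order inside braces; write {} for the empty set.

{4,12,14}

P ∪ Q = {1,3,4,5,6,7,8,10,11,12,14,15}
(P ∪ Q) \ P = {4,8,10,12,14,15}
P ∩ R = {3,6,7}
((P ∪ Q) \ P) \ (P ∩ R) = {4,8,10,12,14,15}
(((P ∪ Q) \ P) \ (P ∩ R)) \ R = {4,12,14}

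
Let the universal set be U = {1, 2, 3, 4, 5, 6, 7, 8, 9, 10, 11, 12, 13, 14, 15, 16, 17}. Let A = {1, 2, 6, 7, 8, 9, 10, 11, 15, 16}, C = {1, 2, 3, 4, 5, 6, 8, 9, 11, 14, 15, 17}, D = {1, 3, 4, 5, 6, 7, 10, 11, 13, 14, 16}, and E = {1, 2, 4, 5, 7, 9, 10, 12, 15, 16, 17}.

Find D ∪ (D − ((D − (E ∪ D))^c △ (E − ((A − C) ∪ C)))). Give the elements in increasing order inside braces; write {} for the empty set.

E ∪ D = {1, 2, 3, 4, 5, 6, 7, 9, 10, 11, 12, 13, 14, 15, 16, 17}
D − (E ∪ D) = {}
(D − (E ∪ D))^c = {1, 2, 3, 4, 5, 6, 7, 8, 9, 10, 11, 12, 13, 14, 15, 16, 17}
A − C = {7, 10, 16}
(A − C) ∪ C = {1, 2, 3, 4, 5, 6, 7, 8, 9, 10, 11, 14, 15, 16, 17}
E − ((A − C) ∪ C) = {12}
(D − (E ∪ D))^c △ (E − ((A − C) ∪ C)) = {1, 2, 3, 4, 5, 6, 7, 8, 9, 10, 11, 13, 14, 15, 16, 17}
D − ((D − (E ∪ D))^c △ (E − ((A − C) ∪ C))) = {}
D ∪ (D − ((D − (E ∪ D))^c △ (E − ((A − C) ∪ C)))) = {1, 3, 4, 5, 6, 7, 10, 11, 13, 14, 16}

{1, 3, 4, 5, 6, 7, 10, 11, 13, 14, 16}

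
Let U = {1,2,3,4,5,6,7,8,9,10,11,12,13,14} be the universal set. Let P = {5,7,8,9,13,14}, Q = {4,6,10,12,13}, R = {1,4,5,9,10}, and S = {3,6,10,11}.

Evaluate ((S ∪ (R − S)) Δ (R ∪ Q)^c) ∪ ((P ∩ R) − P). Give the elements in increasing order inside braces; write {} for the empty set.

R − S = {1,4,5,9}
S ∪ (R − S) = {1,3,4,5,6,9,10,11}
R ∪ Q = {1,4,5,6,9,10,12,13}
(R ∪ Q)^c = {2,3,7,8,11,14}
(S ∪ (R − S)) Δ (R ∪ Q)^c = {1,2,4,5,6,7,8,9,10,14}
P ∩ R = {5,9}
(P ∩ R) − P = {}
((S ∪ (R − S)) Δ (R ∪ Q)^c) ∪ ((P ∩ R) − P) = {1,2,4,5,6,7,8,9,10,14}

{1,2,4,5,6,7,8,9,10,14}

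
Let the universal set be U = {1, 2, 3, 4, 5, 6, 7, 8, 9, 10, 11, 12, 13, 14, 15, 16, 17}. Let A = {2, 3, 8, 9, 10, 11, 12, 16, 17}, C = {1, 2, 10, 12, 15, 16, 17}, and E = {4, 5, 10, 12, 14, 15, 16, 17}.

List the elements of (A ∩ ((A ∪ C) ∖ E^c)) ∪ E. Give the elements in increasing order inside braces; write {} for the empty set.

A ∪ C = {1, 2, 3, 8, 9, 10, 11, 12, 15, 16, 17}
E^c = {1, 2, 3, 6, 7, 8, 9, 11, 13}
(A ∪ C) ∖ E^c = {10, 12, 15, 16, 17}
A ∩ ((A ∪ C) ∖ E^c) = {10, 12, 16, 17}
(A ∩ ((A ∪ C) ∖ E^c)) ∪ E = {4, 5, 10, 12, 14, 15, 16, 17}

{4, 5, 10, 12, 14, 15, 16, 17}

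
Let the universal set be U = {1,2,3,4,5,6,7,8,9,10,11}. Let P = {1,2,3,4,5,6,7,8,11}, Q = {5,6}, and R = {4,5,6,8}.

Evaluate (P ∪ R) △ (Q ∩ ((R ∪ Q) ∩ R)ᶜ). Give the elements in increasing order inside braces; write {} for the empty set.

{1,2,3,4,5,6,7,8,11}

P ∪ R = {1,2,3,4,5,6,7,8,11}
R ∪ Q = {4,5,6,8}
(R ∪ Q) ∩ R = {4,5,6,8}
((R ∪ Q) ∩ R)ᶜ = {1,2,3,7,9,10,11}
Q ∩ ((R ∪ Q) ∩ R)ᶜ = {}
(P ∪ R) △ (Q ∩ ((R ∪ Q) ∩ R)ᶜ) = {1,2,3,4,5,6,7,8,11}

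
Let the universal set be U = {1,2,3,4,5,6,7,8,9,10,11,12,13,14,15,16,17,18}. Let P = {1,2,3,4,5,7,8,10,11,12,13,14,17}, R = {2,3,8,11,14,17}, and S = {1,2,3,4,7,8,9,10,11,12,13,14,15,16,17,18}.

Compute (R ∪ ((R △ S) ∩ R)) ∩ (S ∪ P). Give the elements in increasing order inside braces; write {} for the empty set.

{2,3,8,11,14,17}

R △ S = {1,4,7,9,10,12,13,15,16,18}
(R △ S) ∩ R = {}
R ∪ ((R △ S) ∩ R) = {2,3,8,11,14,17}
S ∪ P = {1,2,3,4,5,7,8,9,10,11,12,13,14,15,16,17,18}
(R ∪ ((R △ S) ∩ R)) ∩ (S ∪ P) = {2,3,8,11,14,17}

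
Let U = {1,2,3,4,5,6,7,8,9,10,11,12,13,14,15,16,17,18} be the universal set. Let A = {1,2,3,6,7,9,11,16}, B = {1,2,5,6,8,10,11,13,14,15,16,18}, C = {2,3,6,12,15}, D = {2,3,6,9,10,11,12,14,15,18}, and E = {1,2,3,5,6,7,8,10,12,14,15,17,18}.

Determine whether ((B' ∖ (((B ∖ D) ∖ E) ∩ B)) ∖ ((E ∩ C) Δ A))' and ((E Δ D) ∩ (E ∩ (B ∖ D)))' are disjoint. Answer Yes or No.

B' = {3,4,7,9,12,17}
B ∖ D = {1,5,8,13,16}
(B ∖ D) ∖ E = {13,16}
((B ∖ D) ∖ E) ∩ B = {13,16}
B' ∖ (((B ∖ D) ∖ E) ∩ B) = {3,4,7,9,12,17}
E ∩ C = {2,3,6,12,15}
(E ∩ C) Δ A = {1,7,9,11,12,15,16}
(B' ∖ (((B ∖ D) ∖ E) ∩ B)) ∖ ((E ∩ C) Δ A) = {3,4,17}
((B' ∖ (((B ∖ D) ∖ E) ∩ B)) ∖ ((E ∩ C) Δ A))' = {1,2,5,6,7,8,9,10,11,12,13,14,15,16,18}
E Δ D = {1,5,7,8,9,11,17}
E ∩ (B ∖ D) = {1,5,8}
(E Δ D) ∩ (E ∩ (B ∖ D)) = {1,5,8}
((E Δ D) ∩ (E ∩ (B ∖ D)))' = {2,3,4,6,7,9,10,11,12,13,14,15,16,17,18}
2 lies in both, so they are not disjoint.

No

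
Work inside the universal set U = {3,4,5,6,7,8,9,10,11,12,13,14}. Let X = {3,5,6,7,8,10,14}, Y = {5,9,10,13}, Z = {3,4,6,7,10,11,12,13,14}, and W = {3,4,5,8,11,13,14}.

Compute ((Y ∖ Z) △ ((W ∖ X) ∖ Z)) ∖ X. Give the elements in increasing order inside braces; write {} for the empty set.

Y ∖ Z = {5,9}
W ∖ X = {4,11,13}
(W ∖ X) ∖ Z = {}
(Y ∖ Z) △ ((W ∖ X) ∖ Z) = {5,9}
((Y ∖ Z) △ ((W ∖ X) ∖ Z)) ∖ X = {9}

{9}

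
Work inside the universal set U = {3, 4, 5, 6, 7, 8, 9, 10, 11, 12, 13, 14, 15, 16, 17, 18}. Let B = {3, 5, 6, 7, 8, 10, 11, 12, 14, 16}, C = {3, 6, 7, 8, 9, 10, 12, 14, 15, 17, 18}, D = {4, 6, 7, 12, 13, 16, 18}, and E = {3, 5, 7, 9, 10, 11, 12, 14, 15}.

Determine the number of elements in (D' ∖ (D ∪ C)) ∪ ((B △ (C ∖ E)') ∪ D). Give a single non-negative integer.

D' = {3, 5, 8, 9, 10, 11, 14, 15, 17}
D ∪ C = {3, 4, 6, 7, 8, 9, 10, 12, 13, 14, 15, 16, 17, 18}
D' ∖ (D ∪ C) = {5, 11}
C ∖ E = {6, 8, 17, 18}
(C ∖ E)' = {3, 4, 5, 7, 9, 10, 11, 12, 13, 14, 15, 16}
B △ (C ∖ E)' = {4, 6, 8, 9, 13, 15}
(B △ (C ∖ E)') ∪ D = {4, 6, 7, 8, 9, 12, 13, 15, 16, 18}
(D' ∖ (D ∪ C)) ∪ ((B △ (C ∖ E)') ∪ D) = {4, 5, 6, 7, 8, 9, 11, 12, 13, 15, 16, 18}
|(D' ∖ (D ∪ C)) ∪ ((B △ (C ∖ E)') ∪ D)| = 12

12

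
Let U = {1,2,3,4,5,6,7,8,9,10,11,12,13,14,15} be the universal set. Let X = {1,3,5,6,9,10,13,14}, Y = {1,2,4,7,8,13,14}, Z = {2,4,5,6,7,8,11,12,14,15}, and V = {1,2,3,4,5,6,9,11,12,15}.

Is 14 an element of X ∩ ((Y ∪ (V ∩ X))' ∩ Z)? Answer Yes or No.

No

14 ∉ V and 14 ∈ X, so 14 ∉ V ∩ X
14 ∈ Y and 14 ∉ (V ∩ X), so 14 ∈ Y ∪ (V ∩ X)
14 ∉ (Y ∪ (V ∩ X))' since 14 ∈ (Y ∪ (V ∩ X))
14 ∉ (Y ∪ (V ∩ X))' and 14 ∈ Z, so 14 ∉ (Y ∪ (V ∩ X))' ∩ Z
14 ∈ X and 14 ∉ ((Y ∪ (V ∩ X))' ∩ Z), so 14 ∉ X ∩ ((Y ∪ (V ∩ X))' ∩ Z)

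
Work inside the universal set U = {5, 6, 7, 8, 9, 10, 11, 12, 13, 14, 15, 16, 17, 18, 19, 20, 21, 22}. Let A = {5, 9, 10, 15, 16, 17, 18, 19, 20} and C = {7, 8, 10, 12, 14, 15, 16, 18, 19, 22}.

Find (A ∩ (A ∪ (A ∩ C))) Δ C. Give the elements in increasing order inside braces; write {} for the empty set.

{5, 7, 8, 9, 12, 14, 17, 20, 22}

A ∩ C = {10, 15, 16, 18, 19}
A ∪ (A ∩ C) = {5, 9, 10, 15, 16, 17, 18, 19, 20}
A ∩ (A ∪ (A ∩ C)) = {5, 9, 10, 15, 16, 17, 18, 19, 20}
(A ∩ (A ∪ (A ∩ C))) Δ C = {5, 7, 8, 9, 12, 14, 17, 20, 22}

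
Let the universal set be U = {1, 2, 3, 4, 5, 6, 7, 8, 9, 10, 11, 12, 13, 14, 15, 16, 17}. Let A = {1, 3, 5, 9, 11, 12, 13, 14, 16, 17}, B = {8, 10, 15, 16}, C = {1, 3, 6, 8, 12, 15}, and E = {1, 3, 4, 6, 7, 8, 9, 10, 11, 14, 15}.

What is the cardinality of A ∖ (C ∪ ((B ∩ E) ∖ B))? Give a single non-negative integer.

7

B ∩ E = {8, 10, 15}
(B ∩ E) ∖ B = {}
C ∪ ((B ∩ E) ∖ B) = {1, 3, 6, 8, 12, 15}
A ∖ (C ∪ ((B ∩ E) ∖ B)) = {5, 9, 11, 13, 14, 16, 17}
|A ∖ (C ∪ ((B ∩ E) ∖ B))| = 7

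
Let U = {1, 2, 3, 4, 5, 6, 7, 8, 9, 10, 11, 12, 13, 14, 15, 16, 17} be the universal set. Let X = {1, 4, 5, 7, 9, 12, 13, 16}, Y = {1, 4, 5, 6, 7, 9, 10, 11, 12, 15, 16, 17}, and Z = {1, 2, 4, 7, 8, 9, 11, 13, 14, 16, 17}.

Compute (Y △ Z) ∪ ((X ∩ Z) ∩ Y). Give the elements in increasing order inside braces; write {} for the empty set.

Y △ Z = {2, 5, 6, 8, 10, 12, 13, 14, 15}
X ∩ Z = {1, 4, 7, 9, 13, 16}
(X ∩ Z) ∩ Y = {1, 4, 7, 9, 16}
(Y △ Z) ∪ ((X ∩ Z) ∩ Y) = {1, 2, 4, 5, 6, 7, 8, 9, 10, 12, 13, 14, 15, 16}

{1, 2, 4, 5, 6, 7, 8, 9, 10, 12, 13, 14, 15, 16}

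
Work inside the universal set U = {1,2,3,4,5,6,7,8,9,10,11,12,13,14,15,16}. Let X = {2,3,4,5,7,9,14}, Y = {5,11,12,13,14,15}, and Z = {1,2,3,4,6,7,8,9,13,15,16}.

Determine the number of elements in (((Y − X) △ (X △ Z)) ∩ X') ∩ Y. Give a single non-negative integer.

2

Y − X = {11,12,13,15}
X △ Z = {1,5,6,8,13,14,15,16}
(Y − X) △ (X △ Z) = {1,5,6,8,11,12,14,16}
X' = {1,6,8,10,11,12,13,15,16}
((Y − X) △ (X △ Z)) ∩ X' = {1,6,8,11,12,16}
(((Y − X) △ (X △ Z)) ∩ X') ∩ Y = {11,12}
|(((Y − X) △ (X △ Z)) ∩ X') ∩ Y| = 2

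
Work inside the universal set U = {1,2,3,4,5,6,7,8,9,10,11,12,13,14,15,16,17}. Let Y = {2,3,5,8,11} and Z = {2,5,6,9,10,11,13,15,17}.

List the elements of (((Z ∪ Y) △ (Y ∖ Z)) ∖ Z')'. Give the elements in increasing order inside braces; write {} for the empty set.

{1,3,4,7,8,12,14,16}

Z ∪ Y = {2,3,5,6,8,9,10,11,13,15,17}
Y ∖ Z = {3,8}
(Z ∪ Y) △ (Y ∖ Z) = {2,5,6,9,10,11,13,15,17}
Z' = {1,3,4,7,8,12,14,16}
((Z ∪ Y) △ (Y ∖ Z)) ∖ Z' = {2,5,6,9,10,11,13,15,17}
(((Z ∪ Y) △ (Y ∖ Z)) ∖ Z')' = {1,3,4,7,8,12,14,16}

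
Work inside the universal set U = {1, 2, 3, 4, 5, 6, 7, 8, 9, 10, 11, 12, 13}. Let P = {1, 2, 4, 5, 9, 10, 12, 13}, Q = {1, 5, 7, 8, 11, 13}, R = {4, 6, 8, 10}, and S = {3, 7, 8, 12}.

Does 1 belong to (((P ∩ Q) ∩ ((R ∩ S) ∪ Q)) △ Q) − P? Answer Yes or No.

1 ∈ P and 1 ∈ Q, so 1 ∈ P ∩ Q
1 ∉ R and 1 ∉ S, so 1 ∉ R ∩ S
1 ∉ (R ∩ S) and 1 ∈ Q, so 1 ∈ (R ∩ S) ∪ Q
1 ∈ (P ∩ Q) and 1 ∈ ((R ∩ S) ∪ Q), so 1 ∈ (P ∩ Q) ∩ ((R ∩ S) ∪ Q)
1 ∈ ((P ∩ Q) ∩ ((R ∩ S) ∪ Q)) and 1 ∈ Q, so 1 ∉ ((P ∩ Q) ∩ ((R ∩ S) ∪ Q)) △ Q
1 ∉ (((P ∩ Q) ∩ ((R ∩ S) ∪ Q)) △ Q) and 1 ∈ P, so 1 ∉ (((P ∩ Q) ∩ ((R ∩ S) ∪ Q)) △ Q) − P

No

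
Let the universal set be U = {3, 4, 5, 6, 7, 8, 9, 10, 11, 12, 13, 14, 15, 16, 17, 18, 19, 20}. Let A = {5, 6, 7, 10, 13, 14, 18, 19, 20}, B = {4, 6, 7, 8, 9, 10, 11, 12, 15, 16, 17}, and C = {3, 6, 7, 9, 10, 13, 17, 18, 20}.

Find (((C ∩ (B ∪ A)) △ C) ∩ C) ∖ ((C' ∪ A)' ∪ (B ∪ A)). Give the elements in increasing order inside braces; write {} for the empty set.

{}

B ∪ A = {4, 5, 6, 7, 8, 9, 10, 11, 12, 13, 14, 15, 16, 17, 18, 19, 20}
C ∩ (B ∪ A) = {6, 7, 9, 10, 13, 17, 18, 20}
(C ∩ (B ∪ A)) △ C = {3}
((C ∩ (B ∪ A)) △ C) ∩ C = {3}
C' = {4, 5, 8, 11, 12, 14, 15, 16, 19}
C' ∪ A = {4, 5, 6, 7, 8, 10, 11, 12, 13, 14, 15, 16, 18, 19, 20}
(C' ∪ A)' = {3, 9, 17}
(C' ∪ A)' ∪ (B ∪ A) = {3, 4, 5, 6, 7, 8, 9, 10, 11, 12, 13, 14, 15, 16, 17, 18, 19, 20}
(((C ∩ (B ∪ A)) △ C) ∩ C) ∖ ((C' ∪ A)' ∪ (B ∪ A)) = {}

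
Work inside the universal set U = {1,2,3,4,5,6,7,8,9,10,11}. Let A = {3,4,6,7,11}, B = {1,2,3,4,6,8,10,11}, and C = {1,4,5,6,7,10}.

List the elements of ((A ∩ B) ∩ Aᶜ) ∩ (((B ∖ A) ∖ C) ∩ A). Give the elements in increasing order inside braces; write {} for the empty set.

{}

A ∩ B = {3,4,6,11}
Aᶜ = {1,2,5,8,9,10}
(A ∩ B) ∩ Aᶜ = {}
B ∖ A = {1,2,8,10}
(B ∖ A) ∖ C = {2,8}
((B ∖ A) ∖ C) ∩ A = {}
((A ∩ B) ∩ Aᶜ) ∩ (((B ∖ A) ∖ C) ∩ A) = {}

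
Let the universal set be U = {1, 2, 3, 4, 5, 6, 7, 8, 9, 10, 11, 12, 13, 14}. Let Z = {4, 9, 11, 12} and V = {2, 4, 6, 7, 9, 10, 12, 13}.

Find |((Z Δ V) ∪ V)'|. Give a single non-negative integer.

5

Z Δ V = {2, 6, 7, 10, 11, 13}
(Z Δ V) ∪ V = {2, 4, 6, 7, 9, 10, 11, 12, 13}
((Z Δ V) ∪ V)' = {1, 3, 5, 8, 14}
|((Z Δ V) ∪ V)'| = 5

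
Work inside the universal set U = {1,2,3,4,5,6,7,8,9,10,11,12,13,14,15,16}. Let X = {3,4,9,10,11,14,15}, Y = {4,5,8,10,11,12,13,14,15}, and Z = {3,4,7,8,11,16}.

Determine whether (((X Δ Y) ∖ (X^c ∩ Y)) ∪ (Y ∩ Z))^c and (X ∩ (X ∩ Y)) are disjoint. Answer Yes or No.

No

X Δ Y = {3,5,8,9,12,13}
X^c = {1,2,5,6,7,8,12,13,16}
X^c ∩ Y = {5,8,12,13}
(X Δ Y) ∖ (X^c ∩ Y) = {3,9}
Y ∩ Z = {4,8,11}
((X Δ Y) ∖ (X^c ∩ Y)) ∪ (Y ∩ Z) = {3,4,8,9,11}
(((X Δ Y) ∖ (X^c ∩ Y)) ∪ (Y ∩ Z))^c = {1,2,5,6,7,10,12,13,14,15,16}
X ∩ Y = {4,10,11,14,15}
X ∩ (X ∩ Y) = {4,10,11,14,15}
10 lies in both, so they are not disjoint.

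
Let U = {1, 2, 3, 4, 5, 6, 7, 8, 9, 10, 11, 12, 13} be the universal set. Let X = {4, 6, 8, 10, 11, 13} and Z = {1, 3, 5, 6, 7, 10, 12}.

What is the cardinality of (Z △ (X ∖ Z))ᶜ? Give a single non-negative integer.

X ∖ Z = {4, 8, 11, 13}
Z △ (X ∖ Z) = {1, 3, 4, 5, 6, 7, 8, 10, 11, 12, 13}
(Z △ (X ∖ Z))ᶜ = {2, 9}
|(Z △ (X ∖ Z))ᶜ| = 2

2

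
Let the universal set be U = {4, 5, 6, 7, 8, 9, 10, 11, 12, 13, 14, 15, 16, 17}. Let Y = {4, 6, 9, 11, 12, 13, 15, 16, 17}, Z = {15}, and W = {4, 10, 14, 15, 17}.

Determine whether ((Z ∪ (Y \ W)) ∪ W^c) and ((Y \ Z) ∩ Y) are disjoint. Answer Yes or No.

Y \ W = {6, 9, 11, 12, 13, 16}
Z ∪ (Y \ W) = {6, 9, 11, 12, 13, 15, 16}
W^c = {5, 6, 7, 8, 9, 11, 12, 13, 16}
(Z ∪ (Y \ W)) ∪ W^c = {5, 6, 7, 8, 9, 11, 12, 13, 15, 16}
Y \ Z = {4, 6, 9, 11, 12, 13, 16, 17}
(Y \ Z) ∩ Y = {4, 6, 9, 11, 12, 13, 16, 17}
6 lies in both, so they are not disjoint.

No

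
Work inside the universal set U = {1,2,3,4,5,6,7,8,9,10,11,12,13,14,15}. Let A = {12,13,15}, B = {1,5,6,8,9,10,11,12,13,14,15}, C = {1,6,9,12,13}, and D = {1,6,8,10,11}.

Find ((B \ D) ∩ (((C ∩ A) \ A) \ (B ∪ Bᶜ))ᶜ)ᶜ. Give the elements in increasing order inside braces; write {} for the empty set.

B \ D = {5,9,12,13,14,15}
C ∩ A = {12,13}
(C ∩ A) \ A = {}
Bᶜ = {2,3,4,7}
B ∪ Bᶜ = {1,2,3,4,5,6,7,8,9,10,11,12,13,14,15}
((C ∩ A) \ A) \ (B ∪ Bᶜ) = {}
(((C ∩ A) \ A) \ (B ∪ Bᶜ))ᶜ = {1,2,3,4,5,6,7,8,9,10,11,12,13,14,15}
(B \ D) ∩ (((C ∩ A) \ A) \ (B ∪ Bᶜ))ᶜ = {5,9,12,13,14,15}
((B \ D) ∩ (((C ∩ A) \ A) \ (B ∪ Bᶜ))ᶜ)ᶜ = {1,2,3,4,6,7,8,10,11}

{1,2,3,4,6,7,8,10,11}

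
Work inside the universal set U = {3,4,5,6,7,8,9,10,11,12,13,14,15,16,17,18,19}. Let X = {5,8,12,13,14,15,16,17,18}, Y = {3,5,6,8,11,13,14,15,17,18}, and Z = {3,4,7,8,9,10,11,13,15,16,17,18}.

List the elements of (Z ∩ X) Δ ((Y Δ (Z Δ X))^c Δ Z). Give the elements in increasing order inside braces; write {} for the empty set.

{4,5,7,9,10,14,16,19}

Z ∩ X = {8,13,15,16,17,18}
Z Δ X = {3,4,5,7,9,10,11,12,14}
Y Δ (Z Δ X) = {4,6,7,8,9,10,12,13,15,17,18}
(Y Δ (Z Δ X))^c = {3,5,11,14,16,19}
(Y Δ (Z Δ X))^c Δ Z = {4,5,7,8,9,10,13,14,15,17,18,19}
(Z ∩ X) Δ ((Y Δ (Z Δ X))^c Δ Z) = {4,5,7,9,10,14,16,19}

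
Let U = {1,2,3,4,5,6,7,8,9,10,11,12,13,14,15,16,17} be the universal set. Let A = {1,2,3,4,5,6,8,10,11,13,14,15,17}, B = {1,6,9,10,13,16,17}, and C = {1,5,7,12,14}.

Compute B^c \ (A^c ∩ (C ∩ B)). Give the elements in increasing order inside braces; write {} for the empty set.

{2,3,4,5,7,8,11,12,14,15}

B^c = {2,3,4,5,7,8,11,12,14,15}
A^c = {7,9,12,16}
C ∩ B = {1}
A^c ∩ (C ∩ B) = {}
B^c \ (A^c ∩ (C ∩ B)) = {2,3,4,5,7,8,11,12,14,15}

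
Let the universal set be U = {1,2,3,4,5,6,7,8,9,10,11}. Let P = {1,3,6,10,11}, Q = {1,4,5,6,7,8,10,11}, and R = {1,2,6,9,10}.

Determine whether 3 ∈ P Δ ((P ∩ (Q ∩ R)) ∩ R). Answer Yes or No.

Yes

3 ∉ Q and 3 ∉ R, so 3 ∉ Q ∩ R
3 ∈ P and 3 ∉ (Q ∩ R), so 3 ∉ P ∩ (Q ∩ R)
3 ∉ (P ∩ (Q ∩ R)) and 3 ∉ R, so 3 ∉ (P ∩ (Q ∩ R)) ∩ R
3 ∈ P and 3 ∉ ((P ∩ (Q ∩ R)) ∩ R), so 3 ∈ P Δ ((P ∩ (Q ∩ R)) ∩ R)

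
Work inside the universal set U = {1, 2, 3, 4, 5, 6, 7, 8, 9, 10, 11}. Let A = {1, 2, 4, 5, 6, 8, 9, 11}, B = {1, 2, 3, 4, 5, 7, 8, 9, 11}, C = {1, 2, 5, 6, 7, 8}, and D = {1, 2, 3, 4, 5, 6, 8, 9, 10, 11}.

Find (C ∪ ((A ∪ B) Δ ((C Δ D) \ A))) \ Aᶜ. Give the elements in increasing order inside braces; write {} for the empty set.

{1, 2, 4, 5, 6, 8, 9, 11}

A ∪ B = {1, 2, 3, 4, 5, 6, 7, 8, 9, 11}
C Δ D = {3, 4, 7, 9, 10, 11}
(C Δ D) \ A = {3, 7, 10}
(A ∪ B) Δ ((C Δ D) \ A) = {1, 2, 4, 5, 6, 8, 9, 10, 11}
C ∪ ((A ∪ B) Δ ((C Δ D) \ A)) = {1, 2, 4, 5, 6, 7, 8, 9, 10, 11}
Aᶜ = {3, 7, 10}
(C ∪ ((A ∪ B) Δ ((C Δ D) \ A))) \ Aᶜ = {1, 2, 4, 5, 6, 8, 9, 11}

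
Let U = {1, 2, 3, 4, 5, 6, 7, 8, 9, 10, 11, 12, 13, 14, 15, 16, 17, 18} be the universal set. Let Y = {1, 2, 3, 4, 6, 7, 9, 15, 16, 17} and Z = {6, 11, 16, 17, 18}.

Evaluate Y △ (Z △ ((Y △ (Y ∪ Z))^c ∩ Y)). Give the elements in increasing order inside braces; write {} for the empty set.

Y ∪ Z = {1, 2, 3, 4, 6, 7, 9, 11, 15, 16, 17, 18}
Y △ (Y ∪ Z) = {11, 18}
(Y △ (Y ∪ Z))^c = {1, 2, 3, 4, 5, 6, 7, 8, 9, 10, 12, 13, 14, 15, 16, 17}
(Y △ (Y ∪ Z))^c ∩ Y = {1, 2, 3, 4, 6, 7, 9, 15, 16, 17}
Z △ ((Y △ (Y ∪ Z))^c ∩ Y) = {1, 2, 3, 4, 7, 9, 11, 15, 18}
Y △ (Z △ ((Y △ (Y ∪ Z))^c ∩ Y)) = {6, 11, 16, 17, 18}

{6, 11, 16, 17, 18}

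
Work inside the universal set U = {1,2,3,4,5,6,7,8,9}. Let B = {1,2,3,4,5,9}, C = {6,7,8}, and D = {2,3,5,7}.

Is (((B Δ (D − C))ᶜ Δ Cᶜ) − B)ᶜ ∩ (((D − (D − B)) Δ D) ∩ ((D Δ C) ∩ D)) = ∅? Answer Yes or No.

Yes

D − C = {2,3,5}
B Δ (D − C) = {1,4,9}
(B Δ (D − C))ᶜ = {2,3,5,6,7,8}
Cᶜ = {1,2,3,4,5,9}
(B Δ (D − C))ᶜ Δ Cᶜ = {1,4,6,7,8,9}
((B Δ (D − C))ᶜ Δ Cᶜ) − B = {6,7,8}
(((B Δ (D − C))ᶜ Δ Cᶜ) − B)ᶜ = {1,2,3,4,5,9}
D − B = {7}
D − (D − B) = {2,3,5}
(D − (D − B)) Δ D = {7}
D Δ C = {2,3,5,6,8}
(D Δ C) ∩ D = {2,3,5}
((D − (D − B)) Δ D) ∩ ((D Δ C) ∩ D) = {}
{1,2,3,4,5,9} and {} share no elements.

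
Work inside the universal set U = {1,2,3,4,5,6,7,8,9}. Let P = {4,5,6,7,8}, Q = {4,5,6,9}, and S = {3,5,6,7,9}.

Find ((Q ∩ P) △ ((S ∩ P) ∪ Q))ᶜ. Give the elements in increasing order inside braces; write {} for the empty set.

{1,2,3,4,5,6,8}

Q ∩ P = {4,5,6}
S ∩ P = {5,6,7}
(S ∩ P) ∪ Q = {4,5,6,7,9}
(Q ∩ P) △ ((S ∩ P) ∪ Q) = {7,9}
((Q ∩ P) △ ((S ∩ P) ∪ Q))ᶜ = {1,2,3,4,5,6,8}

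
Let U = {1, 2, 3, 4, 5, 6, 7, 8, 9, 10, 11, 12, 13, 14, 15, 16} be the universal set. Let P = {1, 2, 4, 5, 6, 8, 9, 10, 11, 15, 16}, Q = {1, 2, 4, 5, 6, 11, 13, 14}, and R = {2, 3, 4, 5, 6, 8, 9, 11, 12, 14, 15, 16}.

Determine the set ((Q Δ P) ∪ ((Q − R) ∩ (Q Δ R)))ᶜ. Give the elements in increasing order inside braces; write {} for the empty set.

{2, 3, 4, 5, 6, 7, 11, 12}

Q Δ P = {8, 9, 10, 13, 14, 15, 16}
Q − R = {1, 13}
Q Δ R = {1, 3, 8, 9, 12, 13, 15, 16}
(Q − R) ∩ (Q Δ R) = {1, 13}
(Q Δ P) ∪ ((Q − R) ∩ (Q Δ R)) = {1, 8, 9, 10, 13, 14, 15, 16}
((Q Δ P) ∪ ((Q − R) ∩ (Q Δ R)))ᶜ = {2, 3, 4, 5, 6, 7, 11, 12}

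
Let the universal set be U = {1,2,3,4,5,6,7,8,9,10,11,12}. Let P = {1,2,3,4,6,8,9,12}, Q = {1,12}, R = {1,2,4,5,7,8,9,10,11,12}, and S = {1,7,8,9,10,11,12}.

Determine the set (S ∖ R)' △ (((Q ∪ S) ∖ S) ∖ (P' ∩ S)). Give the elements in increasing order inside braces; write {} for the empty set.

{1,2,3,4,5,6,7,8,9,10,11,12}

S ∖ R = {}
(S ∖ R)' = {1,2,3,4,5,6,7,8,9,10,11,12}
Q ∪ S = {1,7,8,9,10,11,12}
(Q ∪ S) ∖ S = {}
P' = {5,7,10,11}
P' ∩ S = {7,10,11}
((Q ∪ S) ∖ S) ∖ (P' ∩ S) = {}
(S ∖ R)' △ (((Q ∪ S) ∖ S) ∖ (P' ∩ S)) = {1,2,3,4,5,6,7,8,9,10,11,12}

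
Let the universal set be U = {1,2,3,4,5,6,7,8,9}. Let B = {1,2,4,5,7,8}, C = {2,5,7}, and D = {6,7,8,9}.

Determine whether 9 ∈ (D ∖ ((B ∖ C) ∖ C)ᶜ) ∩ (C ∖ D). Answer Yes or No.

No

9 ∉ B and 9 ∉ C, so 9 ∉ B ∖ C
9 ∉ (B ∖ C) and 9 ∉ C, so 9 ∉ (B ∖ C) ∖ C
9 ∈ ((B ∖ C) ∖ C)ᶜ since 9 ∉ ((B ∖ C) ∖ C)
9 ∈ D and 9 ∈ ((B ∖ C) ∖ C)ᶜ, so 9 ∉ D ∖ ((B ∖ C) ∖ C)ᶜ
9 ∉ C and 9 ∈ D, so 9 ∉ C ∖ D
9 ∉ (D ∖ ((B ∖ C) ∖ C)ᶜ) and 9 ∉ (C ∖ D), so 9 ∉ (D ∖ ((B ∖ C) ∖ C)ᶜ) ∩ (C ∖ D)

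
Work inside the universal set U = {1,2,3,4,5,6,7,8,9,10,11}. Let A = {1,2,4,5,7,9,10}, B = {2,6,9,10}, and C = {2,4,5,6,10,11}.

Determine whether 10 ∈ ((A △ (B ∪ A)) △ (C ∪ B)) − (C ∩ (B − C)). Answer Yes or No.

10 ∈ B and 10 ∈ A, so 10 ∈ B ∪ A
10 ∈ A and 10 ∈ (B ∪ A), so 10 ∉ A △ (B ∪ A)
10 ∈ C and 10 ∈ B, so 10 ∈ C ∪ B
10 ∉ (A △ (B ∪ A)) and 10 ∈ (C ∪ B), so 10 ∈ (A △ (B ∪ A)) △ (C ∪ B)
10 ∈ B and 10 ∈ C, so 10 ∉ B − C
10 ∈ C and 10 ∉ (B − C), so 10 ∉ C ∩ (B − C)
10 ∈ ((A △ (B ∪ A)) △ (C ∪ B)) and 10 ∉ (C ∩ (B − C)), so 10 ∈ ((A △ (B ∪ A)) △ (C ∪ B)) − (C ∩ (B − C))

Yes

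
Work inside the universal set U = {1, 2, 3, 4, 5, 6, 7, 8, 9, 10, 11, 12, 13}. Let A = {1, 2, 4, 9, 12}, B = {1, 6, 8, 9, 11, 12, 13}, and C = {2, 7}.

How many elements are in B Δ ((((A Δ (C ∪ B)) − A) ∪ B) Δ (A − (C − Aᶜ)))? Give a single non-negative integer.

5

C ∪ B = {1, 2, 6, 7, 8, 9, 11, 12, 13}
A Δ (C ∪ B) = {4, 6, 7, 8, 11, 13}
(A Δ (C ∪ B)) − A = {6, 7, 8, 11, 13}
((A Δ (C ∪ B)) − A) ∪ B = {1, 6, 7, 8, 9, 11, 12, 13}
Aᶜ = {3, 5, 6, 7, 8, 10, 11, 13}
C − Aᶜ = {2}
A − (C − Aᶜ) = {1, 4, 9, 12}
(((A Δ (C ∪ B)) − A) ∪ B) Δ (A − (C − Aᶜ)) = {4, 6, 7, 8, 11, 13}
B Δ ((((A Δ (C ∪ B)) − A) ∪ B) Δ (A − (C − Aᶜ))) = {1, 4, 7, 9, 12}
|B Δ ((((A Δ (C ∪ B)) − A) ∪ B) Δ (A − (C − Aᶜ)))| = 5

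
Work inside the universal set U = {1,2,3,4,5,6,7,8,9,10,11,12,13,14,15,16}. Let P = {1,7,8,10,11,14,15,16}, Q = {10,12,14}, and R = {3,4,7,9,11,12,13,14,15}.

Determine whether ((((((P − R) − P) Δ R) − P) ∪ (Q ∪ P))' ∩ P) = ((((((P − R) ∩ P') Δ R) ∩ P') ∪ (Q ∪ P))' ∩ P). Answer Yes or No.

Yes

P − R = {1,8,10,16}
(P − R) − P = {}
((P − R) − P) Δ R = {3,4,7,9,11,12,13,14,15}
(((P − R) − P) Δ R) − P = {3,4,9,12,13}
Q ∪ P = {1,7,8,10,11,12,14,15,16}
((((P − R) − P) Δ R) − P) ∪ (Q ∪ P) = {1,3,4,7,8,9,10,11,12,13,14,15,16}
(((((P − R) − P) Δ R) − P) ∪ (Q ∪ P))' = {2,5,6}
(((((P − R) − P) Δ R) − P) ∪ (Q ∪ P))' ∩ P = {}
P' = {2,3,4,5,6,9,12,13}
(P − R) ∩ P' = {}
((P − R) ∩ P') Δ R = {3,4,7,9,11,12,13,14,15}
(((P − R) ∩ P') Δ R) ∩ P' = {3,4,9,12,13}
((((P − R) ∩ P') Δ R) ∩ P') ∪ (Q ∪ P) = {1,3,4,7,8,9,10,11,12,13,14,15,16}
(((((P − R) ∩ P') Δ R) ∩ P') ∪ (Q ∪ P))' = {2,5,6}
(((((P − R) ∩ P') Δ R) ∩ P') ∪ (Q ∪ P))' ∩ P = {}
Both equal {}, so (((((P − R) − P) Δ R) − P) ∪ (Q ∪ P))' ∩ P = (((((P − R) ∩ P') Δ R) ∩ P') ∪ (Q ∪ P))' ∩ P.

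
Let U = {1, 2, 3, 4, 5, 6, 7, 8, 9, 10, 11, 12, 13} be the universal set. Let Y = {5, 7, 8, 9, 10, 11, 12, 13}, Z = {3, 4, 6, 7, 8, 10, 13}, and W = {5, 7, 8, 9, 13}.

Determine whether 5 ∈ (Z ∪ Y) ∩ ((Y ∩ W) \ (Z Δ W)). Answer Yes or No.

5 ∉ Z and 5 ∈ Y, so 5 ∈ Z ∪ Y
5 ∈ Y and 5 ∈ W, so 5 ∈ Y ∩ W
5 ∉ Z and 5 ∈ W, so 5 ∈ Z Δ W
5 ∈ (Y ∩ W) and 5 ∈ (Z Δ W), so 5 ∉ (Y ∩ W) \ (Z Δ W)
5 ∈ (Z ∪ Y) and 5 ∉ ((Y ∩ W) \ (Z Δ W)), so 5 ∉ (Z ∪ Y) ∩ ((Y ∩ W) \ (Z Δ W))

No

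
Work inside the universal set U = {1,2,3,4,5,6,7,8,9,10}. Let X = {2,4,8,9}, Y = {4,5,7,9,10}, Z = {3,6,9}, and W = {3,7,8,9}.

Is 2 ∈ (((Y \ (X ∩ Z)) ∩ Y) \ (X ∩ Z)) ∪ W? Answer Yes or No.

2 ∈ X and 2 ∉ Z, so 2 ∉ X ∩ Z
2 ∉ Y and 2 ∉ (X ∩ Z), so 2 ∉ Y \ (X ∩ Z)
2 ∉ (Y \ (X ∩ Z)) and 2 ∉ Y, so 2 ∉ (Y \ (X ∩ Z)) ∩ Y
2 ∈ X and 2 ∉ Z, so 2 ∉ X ∩ Z
2 ∉ ((Y \ (X ∩ Z)) ∩ Y) and 2 ∉ (X ∩ Z), so 2 ∉ ((Y \ (X ∩ Z)) ∩ Y) \ (X ∩ Z)
2 ∉ (((Y \ (X ∩ Z)) ∩ Y) \ (X ∩ Z)) and 2 ∉ W, so 2 ∉ (((Y \ (X ∩ Z)) ∩ Y) \ (X ∩ Z)) ∪ W

No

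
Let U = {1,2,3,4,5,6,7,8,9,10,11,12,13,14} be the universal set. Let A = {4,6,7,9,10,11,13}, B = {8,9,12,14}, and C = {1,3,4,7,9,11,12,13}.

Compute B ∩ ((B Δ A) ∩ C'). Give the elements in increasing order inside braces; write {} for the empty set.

{8,14}

B Δ A = {4,6,7,8,10,11,12,13,14}
C' = {2,5,6,8,10,14}
(B Δ A) ∩ C' = {6,8,10,14}
B ∩ ((B Δ A) ∩ C') = {8,14}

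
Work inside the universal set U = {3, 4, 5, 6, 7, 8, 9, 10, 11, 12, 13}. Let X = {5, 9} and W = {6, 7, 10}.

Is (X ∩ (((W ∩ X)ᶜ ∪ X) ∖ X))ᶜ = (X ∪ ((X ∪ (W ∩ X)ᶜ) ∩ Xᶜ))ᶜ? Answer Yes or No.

No

W ∩ X = {}
(W ∩ X)ᶜ = {3, 4, 5, 6, 7, 8, 9, 10, 11, 12, 13}
(W ∩ X)ᶜ ∪ X = {3, 4, 5, 6, 7, 8, 9, 10, 11, 12, 13}
((W ∩ X)ᶜ ∪ X) ∖ X = {3, 4, 6, 7, 8, 10, 11, 12, 13}
X ∩ (((W ∩ X)ᶜ ∪ X) ∖ X) = {}
(X ∩ (((W ∩ X)ᶜ ∪ X) ∖ X))ᶜ = {3, 4, 5, 6, 7, 8, 9, 10, 11, 12, 13}
X ∪ (W ∩ X)ᶜ = {3, 4, 5, 6, 7, 8, 9, 10, 11, 12, 13}
Xᶜ = {3, 4, 6, 7, 8, 10, 11, 12, 13}
(X ∪ (W ∩ X)ᶜ) ∩ Xᶜ = {3, 4, 6, 7, 8, 10, 11, 12, 13}
X ∪ ((X ∪ (W ∩ X)ᶜ) ∩ Xᶜ) = {3, 4, 5, 6, 7, 8, 9, 10, 11, 12, 13}
(X ∪ ((X ∪ (W ∩ X)ᶜ) ∩ Xᶜ))ᶜ = {}
3 ∈ (X ∩ (((W ∩ X)ᶜ ∪ X) ∖ X))ᶜ but 3 ∉ (X ∪ ((X ∪ (W ∩ X)ᶜ) ∩ Xᶜ))ᶜ, so they differ.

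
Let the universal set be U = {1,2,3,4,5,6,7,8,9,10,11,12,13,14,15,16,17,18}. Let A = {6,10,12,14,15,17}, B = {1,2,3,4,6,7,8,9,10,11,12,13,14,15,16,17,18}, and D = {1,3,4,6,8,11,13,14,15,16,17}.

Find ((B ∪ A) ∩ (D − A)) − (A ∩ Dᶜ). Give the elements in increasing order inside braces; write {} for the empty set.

{1,3,4,8,11,13,16}

B ∪ A = {1,2,3,4,6,7,8,9,10,11,12,13,14,15,16,17,18}
D − A = {1,3,4,8,11,13,16}
(B ∪ A) ∩ (D − A) = {1,3,4,8,11,13,16}
Dᶜ = {2,5,7,9,10,12,18}
A ∩ Dᶜ = {10,12}
((B ∪ A) ∩ (D − A)) − (A ∩ Dᶜ) = {1,3,4,8,11,13,16}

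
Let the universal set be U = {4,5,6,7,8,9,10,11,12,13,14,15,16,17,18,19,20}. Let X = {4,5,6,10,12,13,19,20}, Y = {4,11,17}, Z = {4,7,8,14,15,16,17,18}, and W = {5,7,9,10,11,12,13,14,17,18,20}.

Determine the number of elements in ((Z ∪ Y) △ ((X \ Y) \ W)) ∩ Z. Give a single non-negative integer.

8

Z ∪ Y = {4,7,8,11,14,15,16,17,18}
X \ Y = {5,6,10,12,13,19,20}
(X \ Y) \ W = {6,19}
(Z ∪ Y) △ ((X \ Y) \ W) = {4,6,7,8,11,14,15,16,17,18,19}
((Z ∪ Y) △ ((X \ Y) \ W)) ∩ Z = {4,7,8,14,15,16,17,18}
|((Z ∪ Y) △ ((X \ Y) \ W)) ∩ Z| = 8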